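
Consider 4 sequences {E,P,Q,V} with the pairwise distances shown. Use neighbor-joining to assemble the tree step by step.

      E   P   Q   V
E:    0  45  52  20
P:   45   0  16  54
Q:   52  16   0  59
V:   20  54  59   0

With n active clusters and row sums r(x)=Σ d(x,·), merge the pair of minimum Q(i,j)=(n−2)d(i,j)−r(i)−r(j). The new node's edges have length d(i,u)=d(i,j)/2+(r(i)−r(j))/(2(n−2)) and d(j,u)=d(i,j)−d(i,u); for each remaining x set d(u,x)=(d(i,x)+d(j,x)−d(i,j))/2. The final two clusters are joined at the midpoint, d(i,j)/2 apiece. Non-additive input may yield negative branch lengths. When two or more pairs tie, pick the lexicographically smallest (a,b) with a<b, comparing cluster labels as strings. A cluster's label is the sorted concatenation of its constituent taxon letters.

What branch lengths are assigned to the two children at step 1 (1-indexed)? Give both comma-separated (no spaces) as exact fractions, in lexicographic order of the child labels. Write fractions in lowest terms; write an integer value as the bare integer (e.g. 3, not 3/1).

iteration 1: select E,V (d=20, Q=-210); attach at lengths (6, 14); label the merged cluster EV
  updated: d(EV,P)=79/2, d(EV,Q)=91/2
iteration 2: select EV,P (d=79/2, Q=-101); attach at lengths (69/2, 5); label the merged cluster EPV
  updated: d(EPV,Q)=11
iteration 3: select EPV,Q (d=11); attach at lengths (11/2, 11/2); label the merged cluster EPQV
final tree: (((E:6,V:14):69/2,P:5):11/2,Q:11/2)
total length: 141/2

6,14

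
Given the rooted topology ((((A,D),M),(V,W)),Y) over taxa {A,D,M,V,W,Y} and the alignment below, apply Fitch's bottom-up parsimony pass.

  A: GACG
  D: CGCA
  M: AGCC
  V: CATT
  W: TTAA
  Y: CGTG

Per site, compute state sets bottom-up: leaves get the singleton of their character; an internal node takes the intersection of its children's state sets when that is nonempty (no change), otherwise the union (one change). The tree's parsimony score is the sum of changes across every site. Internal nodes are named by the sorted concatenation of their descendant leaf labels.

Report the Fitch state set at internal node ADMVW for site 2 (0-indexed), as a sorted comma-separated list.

AD@0: {G} ∪ {C} = {C,G} (union, +1)
ADM@0: {C,G} ∪ {A} = {A,C,G} (union, +1)
VW@0: {C} ∪ {T} = {C,T} (union, +1)
ADMVW@0: {A,C,G} ∩ {C,T} = {C} (intersection, +0)
ADMVWY@0: {C} ∩ {C} = {C} (intersection, +0)
AD@1: {A} ∪ {G} = {A,G} (union, +1)
ADM@1: {A,G} ∩ {G} = {G} (intersection, +0)
VW@1: {A} ∪ {T} = {A,T} (union, +1)
ADMVW@1: {G} ∪ {A,T} = {A,G,T} (union, +1)
ADMVWY@1: {A,G,T} ∩ {G} = {G} (intersection, +0)
AD@2: {C} ∩ {C} = {C} (intersection, +0)
ADM@2: {C} ∩ {C} = {C} (intersection, +0)
VW@2: {T} ∪ {A} = {A,T} (union, +1)
ADMVW@2: {C} ∪ {A,T} = {A,C,T} (union, +1)
ADMVWY@2: {A,C,T} ∩ {T} = {T} (intersection, +0)
AD@3: {G} ∪ {A} = {A,G} (union, +1)
ADM@3: {A,G} ∪ {C} = {A,C,G} (union, +1)
VW@3: {T} ∪ {A} = {A,T} (union, +1)
ADMVW@3: {A,C,G} ∩ {A,T} = {A} (intersection, +0)
ADMVWY@3: {A} ∪ {G} = {A,G} (union, +1)
per-site changes: [3, 3, 2, 4]; total = 12

A,C,T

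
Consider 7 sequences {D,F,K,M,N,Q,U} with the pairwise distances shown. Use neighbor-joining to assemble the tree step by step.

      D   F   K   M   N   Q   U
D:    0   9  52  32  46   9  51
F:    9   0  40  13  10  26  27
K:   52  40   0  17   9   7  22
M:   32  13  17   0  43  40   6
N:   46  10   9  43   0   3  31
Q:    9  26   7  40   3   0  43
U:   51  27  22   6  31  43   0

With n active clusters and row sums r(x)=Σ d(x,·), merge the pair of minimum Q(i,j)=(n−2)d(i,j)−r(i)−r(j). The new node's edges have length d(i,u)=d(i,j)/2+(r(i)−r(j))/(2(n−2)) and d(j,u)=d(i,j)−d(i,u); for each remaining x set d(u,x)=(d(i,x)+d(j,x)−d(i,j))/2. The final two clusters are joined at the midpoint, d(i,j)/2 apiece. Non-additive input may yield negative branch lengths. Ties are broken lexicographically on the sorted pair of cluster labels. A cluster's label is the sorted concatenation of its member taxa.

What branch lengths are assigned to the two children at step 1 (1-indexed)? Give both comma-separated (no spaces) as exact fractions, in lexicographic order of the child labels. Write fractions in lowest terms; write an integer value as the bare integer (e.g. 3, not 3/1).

iteration 1: select M,U (d=6, Q=-301); attach at lengths (1/10, 59/10); label the merged cluster MU
  updated: d(D,MU)=77/2, d(F,MU)=17, d(K,MU)=33/2, d(MU,N)=34, d(MU,Q)=77/2
iteration 2: select D,F (d=9, Q=-441/2); attach at lengths (177/16, -33/16); label the merged cluster DF
  updated: d(DF,K)=83/2, d(DF,MU)=93/4, d(DF,N)=47/2, d(DF,Q)=13
iteration 3: select DF,MU (d=93/4, Q=-575/4); attach at lengths (235/24, 323/24); label the merged cluster DFMU
  updated: d(DFMU,K)=139/8, d(DFMU,N)=137/8, d(DFMU,Q)=113/8
iteration 4: select DFMU,K (d=139/8, Q=-189/4); attach at lengths (25/2, 39/8); label the merged cluster DFKMU
  updated: d(DFKMU,N)=35/8, d(DFKMU,Q)=15/8
iteration 5: select DFKMU,N (d=35/8, Q=-37/4); attach at lengths (13/8, 11/4); label the merged cluster DFKMNU
  updated: d(DFKMNU,Q)=1/4
iteration 6: select DFKMNU,Q (d=1/4); attach at lengths (1/8, 1/8); label the merged cluster DFKMNQU
final tree: (((((D:177/16,F:-33/16):235/24,(M:1/10,U:59/10):323/24):25/2,K:39/8):13/8,N:11/4):1/8,Q:1/8)
total length: 241/4

1/10,59/10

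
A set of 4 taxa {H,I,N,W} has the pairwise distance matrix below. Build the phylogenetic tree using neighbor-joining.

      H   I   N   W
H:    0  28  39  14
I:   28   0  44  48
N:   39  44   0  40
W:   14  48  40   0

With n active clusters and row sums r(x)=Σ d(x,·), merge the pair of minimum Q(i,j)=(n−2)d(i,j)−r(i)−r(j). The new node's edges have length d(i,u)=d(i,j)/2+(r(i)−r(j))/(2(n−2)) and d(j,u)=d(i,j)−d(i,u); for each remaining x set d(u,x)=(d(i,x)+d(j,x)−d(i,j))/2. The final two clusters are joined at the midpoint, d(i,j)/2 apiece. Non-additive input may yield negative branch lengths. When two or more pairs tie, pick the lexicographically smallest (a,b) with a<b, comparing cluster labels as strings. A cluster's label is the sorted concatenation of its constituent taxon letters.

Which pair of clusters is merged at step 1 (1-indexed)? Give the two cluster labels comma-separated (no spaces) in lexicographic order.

H,W

1. join H+W (d=14, Q=-155) ⇒ HW; edges |H|=7/4, |W|=49/4
  updated: d(HW,I)=31, d(HW,N)=65/2
2. join HW+I (d=31, Q=-215/2) ⇒ HIW; edges |HW|=39/4, |I|=85/4
  updated: d(HIW,N)=91/4
3. join HIW+N (d=91/4) ⇒ HINW; edges |HIW|=91/8, |N|=91/8
final tree: (((H:7/4,W:49/4):39/4,I:85/4):91/8,N:91/8)
total length: 271/4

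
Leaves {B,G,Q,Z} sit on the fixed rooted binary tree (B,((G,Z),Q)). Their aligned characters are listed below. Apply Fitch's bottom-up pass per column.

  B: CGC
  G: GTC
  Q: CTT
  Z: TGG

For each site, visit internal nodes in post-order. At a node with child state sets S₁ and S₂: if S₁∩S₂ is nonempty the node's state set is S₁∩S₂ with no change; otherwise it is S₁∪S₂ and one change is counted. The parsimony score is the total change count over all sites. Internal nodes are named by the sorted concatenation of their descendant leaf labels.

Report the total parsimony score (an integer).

GZ@0: {G} ∪ {T} = {G,T} (union, +1)
GQZ@0: {G,T} ∪ {C} = {C,G,T} (union, +1)
BGQZ@0: {C} ∩ {C,G,T} = {C} (intersection, +0)
GZ@1: {T} ∪ {G} = {G,T} (union, +1)
GQZ@1: {G,T} ∩ {T} = {T} (intersection, +0)
BGQZ@1: {G} ∪ {T} = {G,T} (union, +1)
GZ@2: {C} ∪ {G} = {C,G} (union, +1)
GQZ@2: {C,G} ∪ {T} = {C,G,T} (union, +1)
BGQZ@2: {C} ∩ {C,G,T} = {C} (intersection, +0)
per-site changes: [2, 2, 2]; total = 6

6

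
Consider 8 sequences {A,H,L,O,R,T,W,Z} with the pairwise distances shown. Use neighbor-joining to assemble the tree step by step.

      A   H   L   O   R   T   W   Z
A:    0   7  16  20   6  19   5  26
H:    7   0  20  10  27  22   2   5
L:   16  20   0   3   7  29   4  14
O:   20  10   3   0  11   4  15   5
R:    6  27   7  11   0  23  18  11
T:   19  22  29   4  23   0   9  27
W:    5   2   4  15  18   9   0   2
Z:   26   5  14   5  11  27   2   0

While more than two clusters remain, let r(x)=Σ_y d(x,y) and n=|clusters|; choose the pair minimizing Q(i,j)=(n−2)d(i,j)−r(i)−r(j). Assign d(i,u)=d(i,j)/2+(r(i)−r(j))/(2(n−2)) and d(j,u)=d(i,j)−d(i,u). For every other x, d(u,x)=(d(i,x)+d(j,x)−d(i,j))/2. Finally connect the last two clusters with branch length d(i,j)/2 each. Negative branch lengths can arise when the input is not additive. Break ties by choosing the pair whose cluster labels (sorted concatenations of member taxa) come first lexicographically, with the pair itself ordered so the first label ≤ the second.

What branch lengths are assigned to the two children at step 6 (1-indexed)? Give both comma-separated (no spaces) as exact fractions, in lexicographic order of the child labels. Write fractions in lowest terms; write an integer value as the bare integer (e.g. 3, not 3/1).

1. join O+T (d=4, Q=-177) ⇒ OT; edges |O|=-41/12, |T|=89/12
  updated: d(A,OT)=35/2, d(H,OT)=14, d(L,OT)=14, d(OT,R)=15, d(OT,W)=10, d(OT,Z)=14
2. join A+R (d=6, Q=-263/2) ⇒ AR; edges |A|=47/20, |R|=73/20
  updated: d(AR,H)=14, d(AR,L)=17/2, d(AR,OT)=53/4, d(AR,W)=17/2, d(AR,Z)=31/2
3. join AR+L (d=17/2, Q=-345/4) ⇒ ALR; edges |AR|=133/32, |L|=139/32
  updated: d(ALR,H)=51/4, d(ALR,OT)=75/8, d(ALR,W)=2, d(ALR,Z)=21/2
4. join ALR+OT (d=75/8, Q=-431/8) ⇒ ALORT; edges |ALR|=41/16, |OT|=109/16
  updated: d(ALORT,H)=139/16, d(ALORT,W)=21/16, d(ALORT,Z)=121/16
5. join ALORT+W (d=21/16, Q=-81/4) ⇒ ALORTW; edges |ALORT|=119/32, |W|=-77/32
  updated: d(ALORTW,H)=75/16, d(ALORTW,Z)=33/8
6. join ALORTW+H (d=75/16, Q=-221/16) ⇒ AHLORTW; edges |ALORTW|=61/32, |H|=89/32
  updated: d(AHLORTW,Z)=71/32
7. join AHLORTW+Z (d=71/32) ⇒ AHLORTWZ; edges |AHLORTW|=71/64, |Z|=71/64
final tree: ((((((A:47/20,R:73/20):133/32,L:139/32):41/16,(O:-41/12,T:89/12):109/16):119/32,W:-77/32):61/32,H:89/32):71/64,Z:71/64)
total length: 1155/32

61/32,89/32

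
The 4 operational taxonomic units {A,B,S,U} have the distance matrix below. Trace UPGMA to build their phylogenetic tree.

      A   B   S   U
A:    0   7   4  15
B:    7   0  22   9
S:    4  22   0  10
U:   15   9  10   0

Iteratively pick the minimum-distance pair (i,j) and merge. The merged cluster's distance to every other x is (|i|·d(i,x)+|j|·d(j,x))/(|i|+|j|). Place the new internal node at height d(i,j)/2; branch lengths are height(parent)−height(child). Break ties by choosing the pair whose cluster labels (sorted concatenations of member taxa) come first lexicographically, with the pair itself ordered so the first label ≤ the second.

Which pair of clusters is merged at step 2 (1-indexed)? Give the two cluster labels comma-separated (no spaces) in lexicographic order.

B,U

1. join A+S (d=4) ⇒ AS; edges |A|=2, |S|=2
  updated: d(AS,B)=29/2, d(AS,U)=25/2
2. join B+U (d=9) ⇒ BU; edges |B|=9/2, |U|=9/2
  updated: d(AS,BU)=27/2
3. join AS+BU (d=27/2) ⇒ ABSU; edges |AS|=19/4, |BU|=9/4
final tree: ((A:2,S:2):19/4,(B:9/2,U:9/2):9/4)
total length: 20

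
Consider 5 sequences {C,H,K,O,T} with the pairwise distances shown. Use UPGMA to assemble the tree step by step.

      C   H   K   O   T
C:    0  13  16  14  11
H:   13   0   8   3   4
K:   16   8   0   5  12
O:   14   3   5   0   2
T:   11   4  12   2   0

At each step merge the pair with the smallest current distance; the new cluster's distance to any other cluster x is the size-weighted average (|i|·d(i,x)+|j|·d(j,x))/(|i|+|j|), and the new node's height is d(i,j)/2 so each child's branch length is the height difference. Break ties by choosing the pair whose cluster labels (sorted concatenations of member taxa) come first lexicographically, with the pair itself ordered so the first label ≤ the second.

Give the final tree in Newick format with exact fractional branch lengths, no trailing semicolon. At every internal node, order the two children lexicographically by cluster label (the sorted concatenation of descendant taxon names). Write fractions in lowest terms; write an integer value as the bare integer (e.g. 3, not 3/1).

step 1: merge (O,T) at d=2; branch lengths O→1, T→1; new cluster OT
  updated: d(C,OT)=25/2, d(H,OT)=7/2, d(K,OT)=17/2
step 2: merge (H,OT) at d=7/2; branch lengths H→7/4, OT→3/4; new cluster HOT
  updated: d(C,HOT)=38/3, d(HOT,K)=25/3
step 3: merge (HOT,K) at d=25/3; branch lengths HOT→29/12, K→25/6; new cluster HKOT
  updated: d(C,HKOT)=27/2
step 4: merge (C,HKOT) at d=27/2; branch lengths C→27/4, HKOT→31/12; new cluster CHKOT
final tree: (C:27/4,((H:7/4,(O:1,T:1):3/4):29/12,K:25/6):31/12)
total length: 245/12

(C:27/4,((H:7/4,(O:1,T:1):3/4):29/12,K:25/6):31/12)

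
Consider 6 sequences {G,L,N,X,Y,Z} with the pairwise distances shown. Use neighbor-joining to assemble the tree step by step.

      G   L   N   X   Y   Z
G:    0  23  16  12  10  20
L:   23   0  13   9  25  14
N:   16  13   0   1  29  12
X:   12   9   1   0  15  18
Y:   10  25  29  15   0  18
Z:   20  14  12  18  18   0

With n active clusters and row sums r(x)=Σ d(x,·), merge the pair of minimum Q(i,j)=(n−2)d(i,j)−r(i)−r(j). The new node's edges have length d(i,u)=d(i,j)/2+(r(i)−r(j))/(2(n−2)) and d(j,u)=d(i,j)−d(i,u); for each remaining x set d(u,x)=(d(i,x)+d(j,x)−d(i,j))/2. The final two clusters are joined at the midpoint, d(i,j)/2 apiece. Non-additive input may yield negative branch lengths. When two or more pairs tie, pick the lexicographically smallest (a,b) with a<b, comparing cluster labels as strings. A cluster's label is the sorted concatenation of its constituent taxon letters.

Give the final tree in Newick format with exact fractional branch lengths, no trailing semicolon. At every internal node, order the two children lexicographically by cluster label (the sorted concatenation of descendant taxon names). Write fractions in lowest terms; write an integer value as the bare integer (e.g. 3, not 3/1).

((((G:3,Y:7):31/4,Z:25/4):11/4,L:27/4):15/8,(N:5/3,X:-2/3):15/8)

iteration 1: select G,Y (d=10, Q=-138); attach at lengths (3, 7); label the merged cluster GY
  updated: d(GY,L)=19, d(GY,N)=35/2, d(GY,X)=17/2, d(GY,Z)=14
iteration 2: select N,X (d=1, Q=-77); attach at lengths (5/3, -2/3); label the merged cluster NX
  updated: d(GY,NX)=25/2, d(L,NX)=21/2, d(NX,Z)=29/2
iteration 3: select GY,Z (d=14, Q=-60); attach at lengths (31/4, 25/4); label the merged cluster GYZ
  updated: d(GYZ,L)=19/2, d(GYZ,NX)=13/2
iteration 4: select GYZ,L (d=19/2, Q=-53/2); attach at lengths (11/4, 27/4); label the merged cluster GLYZ
  updated: d(GLYZ,NX)=15/4
iteration 5: select GLYZ,NX (d=15/4); attach at lengths (15/8, 15/8); label the merged cluster GLNXYZ
final tree: ((((G:3,Y:7):31/4,Z:25/4):11/4,L:27/4):15/8,(N:5/3,X:-2/3):15/8)
total length: 153/4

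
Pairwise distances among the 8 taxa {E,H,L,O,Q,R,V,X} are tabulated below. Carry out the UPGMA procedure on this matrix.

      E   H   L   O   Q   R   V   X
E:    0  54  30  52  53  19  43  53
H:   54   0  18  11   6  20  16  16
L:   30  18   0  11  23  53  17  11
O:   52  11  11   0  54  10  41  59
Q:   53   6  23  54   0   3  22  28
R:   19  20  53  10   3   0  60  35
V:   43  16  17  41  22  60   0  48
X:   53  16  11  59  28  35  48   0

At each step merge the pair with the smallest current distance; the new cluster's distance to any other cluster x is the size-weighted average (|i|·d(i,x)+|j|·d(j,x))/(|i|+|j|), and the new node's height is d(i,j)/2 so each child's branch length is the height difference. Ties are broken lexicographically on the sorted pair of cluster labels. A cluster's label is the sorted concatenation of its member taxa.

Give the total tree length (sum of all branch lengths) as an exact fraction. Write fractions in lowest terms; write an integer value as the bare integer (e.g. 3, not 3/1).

11129/112

step 1: merge (Q,R) at d=3; branch lengths Q→3/2, R→3/2; new cluster QR
  updated: d(E,QR)=36, d(H,QR)=13, d(L,QR)=38, d(O,QR)=32, d(QR,V)=41, d(QR,X)=63/2
step 2: merge (H,O) at d=11; branch lengths H→11/2, O→11/2; new cluster HO
  updated: d(E,HO)=53, d(HO,L)=29/2, d(HO,QR)=45/2, d(HO,V)=57/2, d(HO,X)=75/2
step 3: merge (L,X) at d=11; branch lengths L→11/2, X→11/2; new cluster LX
  updated: d(E,LX)=83/2, d(HO,LX)=26, d(LX,QR)=139/4, d(LX,V)=65/2
step 4: merge (HO,QR) at d=45/2; branch lengths HO→23/4, QR→39/4; new cluster HOQR
  updated: d(E,HOQR)=89/2, d(HOQR,LX)=243/8, d(HOQR,V)=139/4
step 5: merge (HOQR,LX) at d=243/8; branch lengths HOQR→63/16, LX→155/16; new cluster HLOQRX
  updated: d(E,HLOQRX)=87/2, d(HLOQRX,V)=34
step 6: merge (HLOQRX,V) at d=34; branch lengths HLOQRX→29/16, V→17; new cluster HLOQRVX
  updated: d(E,HLOQRVX)=304/7
step 7: merge (E,HLOQRVX) at d=304/7; branch lengths E→152/7, HLOQRVX→33/7; new cluster EHLOQRVX
final tree: (E:152/7,((((H:11/2,O:11/2):23/4,(Q:3/2,R:3/2):39/4):63/16,(L:11/2,X:11/2):155/16):29/16,V:17):33/7)
total length: 11129/112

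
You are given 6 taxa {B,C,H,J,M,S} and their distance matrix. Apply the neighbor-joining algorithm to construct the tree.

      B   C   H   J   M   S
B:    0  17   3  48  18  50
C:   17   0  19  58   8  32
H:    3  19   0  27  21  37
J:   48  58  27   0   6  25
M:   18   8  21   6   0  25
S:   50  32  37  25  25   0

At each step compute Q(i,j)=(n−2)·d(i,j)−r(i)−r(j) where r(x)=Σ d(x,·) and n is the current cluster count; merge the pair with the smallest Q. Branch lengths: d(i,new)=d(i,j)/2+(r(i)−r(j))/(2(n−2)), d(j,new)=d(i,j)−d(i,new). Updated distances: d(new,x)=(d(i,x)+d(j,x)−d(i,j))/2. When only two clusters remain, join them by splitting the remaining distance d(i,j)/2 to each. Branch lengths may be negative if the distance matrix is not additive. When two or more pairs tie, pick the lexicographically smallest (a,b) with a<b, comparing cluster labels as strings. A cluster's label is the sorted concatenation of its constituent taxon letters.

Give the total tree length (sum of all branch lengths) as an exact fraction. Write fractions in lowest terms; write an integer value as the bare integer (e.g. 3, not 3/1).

iteration 1: select J,S (d=25, Q=-233); attach at lengths (95/8, 105/8); label the merged cluster JS
  updated: d(B,JS)=73/2, d(C,JS)=65/2, d(H,JS)=39/2, d(JS,M)=3
iteration 2: select JS,M (d=3, Q=-265/2); attach at lengths (101/12, -65/12); label the merged cluster JMS
  updated: d(B,JMS)=103/4, d(C,JMS)=75/4, d(H,JMS)=75/4
iteration 3: select B,H (d=3, Q=-161/2); attach at lengths (11/4, 1/4); label the merged cluster BH
  updated: d(BH,C)=33/2, d(BH,JMS)=83/4
iteration 4: select BH,C (d=33/2, Q=-56); attach at lengths (37/4, 29/4); label the merged cluster BCH
  updated: d(BCH,JMS)=23/2
iteration 5: select BCH,JMS (d=23/2); attach at lengths (23/4, 23/4); label the merged cluster BCHJMS
final tree: (((B:11/4,H:1/4):37/4,C:29/4):23/4,((J:95/8,S:105/8):101/12,M:-65/12):23/4)
total length: 59

59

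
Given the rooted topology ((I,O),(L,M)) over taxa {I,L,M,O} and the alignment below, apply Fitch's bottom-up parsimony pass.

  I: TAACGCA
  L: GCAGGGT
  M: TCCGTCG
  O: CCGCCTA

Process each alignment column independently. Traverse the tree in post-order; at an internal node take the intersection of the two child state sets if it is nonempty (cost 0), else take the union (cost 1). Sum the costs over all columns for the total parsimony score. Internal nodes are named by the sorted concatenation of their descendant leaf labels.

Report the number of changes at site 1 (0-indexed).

1

[col 0] IO: children I:{T}, O:{C} ∪→ {C,T}; cost 1
[col 0] LM: children L:{G}, M:{T} ∪→ {G,T}; cost 1
[col 0] ILMO: children IO:{C,T}, LM:{G,T} ∩→ {T}; cost 0
[col 1] IO: children I:{A}, O:{C} ∪→ {A,C}; cost 1
[col 1] LM: children L:{C}, M:{C} ∩→ {C}; cost 0
[col 1] ILMO: children IO:{A,C}, LM:{C} ∩→ {C}; cost 0
[col 2] IO: children I:{A}, O:{G} ∪→ {A,G}; cost 1
[col 2] LM: children L:{A}, M:{C} ∪→ {A,C}; cost 1
[col 2] ILMO: children IO:{A,G}, LM:{A,C} ∩→ {A}; cost 0
[col 3] IO: children I:{C}, O:{C} ∩→ {C}; cost 0
[col 3] LM: children L:{G}, M:{G} ∩→ {G}; cost 0
[col 3] ILMO: children IO:{C}, LM:{G} ∪→ {C,G}; cost 1
[col 4] IO: children I:{G}, O:{C} ∪→ {C,G}; cost 1
[col 4] LM: children L:{G}, M:{T} ∪→ {G,T}; cost 1
[col 4] ILMO: children IO:{C,G}, LM:{G,T} ∩→ {G}; cost 0
[col 5] IO: children I:{C}, O:{T} ∪→ {C,T}; cost 1
[col 5] LM: children L:{G}, M:{C} ∪→ {C,G}; cost 1
[col 5] ILMO: children IO:{C,T}, LM:{C,G} ∩→ {C}; cost 0
[col 6] IO: children I:{A}, O:{A} ∩→ {A}; cost 0
[col 6] LM: children L:{T}, M:{G} ∪→ {G,T}; cost 1
[col 6] ILMO: children IO:{A}, LM:{G,T} ∪→ {A,G,T}; cost 1
per-site changes: [2, 1, 2, 1, 2, 2, 2]; total = 12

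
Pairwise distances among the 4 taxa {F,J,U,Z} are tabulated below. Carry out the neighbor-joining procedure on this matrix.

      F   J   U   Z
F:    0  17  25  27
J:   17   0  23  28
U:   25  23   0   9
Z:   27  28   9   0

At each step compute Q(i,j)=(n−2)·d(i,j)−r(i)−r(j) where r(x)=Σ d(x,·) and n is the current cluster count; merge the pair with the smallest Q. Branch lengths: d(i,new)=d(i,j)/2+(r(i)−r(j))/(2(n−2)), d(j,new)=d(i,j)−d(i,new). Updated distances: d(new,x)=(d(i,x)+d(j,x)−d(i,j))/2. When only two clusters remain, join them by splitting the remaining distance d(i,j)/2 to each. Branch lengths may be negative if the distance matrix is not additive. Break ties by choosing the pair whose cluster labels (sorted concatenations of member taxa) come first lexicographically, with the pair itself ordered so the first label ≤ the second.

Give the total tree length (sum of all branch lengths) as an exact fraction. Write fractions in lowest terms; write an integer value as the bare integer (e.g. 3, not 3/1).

iteration 1: select F,J (d=17, Q=-103); attach at lengths (35/4, 33/4); label the merged cluster FJ
  updated: d(FJ,U)=31/2, d(FJ,Z)=19
iteration 2: select FJ,U (d=31/2, Q=-87/2); attach at lengths (51/4, 11/4); label the merged cluster FJU
  updated: d(FJU,Z)=25/4
iteration 3: select FJU,Z (d=25/4); attach at lengths (25/8, 25/8); label the merged cluster FJUZ
final tree: (((F:35/4,J:33/4):51/4,U:11/4):25/8,Z:25/8)
total length: 155/4

155/4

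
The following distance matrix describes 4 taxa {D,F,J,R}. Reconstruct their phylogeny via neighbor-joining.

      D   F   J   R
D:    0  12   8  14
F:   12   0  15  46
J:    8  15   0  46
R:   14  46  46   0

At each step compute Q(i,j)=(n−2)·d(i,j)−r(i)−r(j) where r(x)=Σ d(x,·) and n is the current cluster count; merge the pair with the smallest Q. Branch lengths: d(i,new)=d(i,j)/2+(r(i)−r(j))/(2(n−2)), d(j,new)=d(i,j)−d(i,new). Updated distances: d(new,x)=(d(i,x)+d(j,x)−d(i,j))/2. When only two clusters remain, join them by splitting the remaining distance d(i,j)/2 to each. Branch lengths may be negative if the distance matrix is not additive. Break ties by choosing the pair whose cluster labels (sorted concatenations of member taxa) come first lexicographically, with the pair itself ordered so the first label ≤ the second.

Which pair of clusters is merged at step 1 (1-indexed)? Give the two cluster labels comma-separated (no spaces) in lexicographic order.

D,R

1. join D+R (d=14, Q=-112) ⇒ DR; edges |D|=-11, |R|=25
  updated: d(DR,F)=22, d(DR,J)=20
2. join DR+F (d=22, Q=-57) ⇒ DFR; edges |DR|=27/2, |F|=17/2
  updated: d(DFR,J)=13/2
3. join DFR+J (d=13/2) ⇒ DFJR; edges |DFR|=13/4, |J|=13/4
final tree: (((D:-11,R:25):27/2,F:17/2):13/4,J:13/4)
total length: 85/2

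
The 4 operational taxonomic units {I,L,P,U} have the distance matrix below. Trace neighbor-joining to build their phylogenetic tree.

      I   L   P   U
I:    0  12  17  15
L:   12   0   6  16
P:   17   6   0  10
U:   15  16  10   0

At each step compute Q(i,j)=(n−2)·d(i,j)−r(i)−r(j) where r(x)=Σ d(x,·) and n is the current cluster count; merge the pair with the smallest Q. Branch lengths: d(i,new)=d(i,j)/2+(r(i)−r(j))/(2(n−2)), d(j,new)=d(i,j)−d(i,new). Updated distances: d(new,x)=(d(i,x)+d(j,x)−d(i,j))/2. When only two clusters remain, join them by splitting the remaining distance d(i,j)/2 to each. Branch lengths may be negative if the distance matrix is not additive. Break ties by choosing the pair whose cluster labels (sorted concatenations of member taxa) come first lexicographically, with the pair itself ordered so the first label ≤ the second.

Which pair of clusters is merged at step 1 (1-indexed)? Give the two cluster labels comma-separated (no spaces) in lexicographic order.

I,U

step 1: merge (I,U) at d=15, Q=-55; branch lengths I→33/4, U→27/4; new cluster IU
  updated: d(IU,L)=13/2, d(IU,P)=6
step 2: merge (IU,L) at d=13/2, Q=-37/2; branch lengths IU→13/4, L→13/4; new cluster ILU
  updated: d(ILU,P)=11/4
step 3: merge (ILU,P) at d=11/4; branch lengths ILU→11/8, P→11/8; new cluster ILPU
final tree: (((I:33/4,U:27/4):13/4,L:13/4):11/8,P:11/8)
total length: 97/4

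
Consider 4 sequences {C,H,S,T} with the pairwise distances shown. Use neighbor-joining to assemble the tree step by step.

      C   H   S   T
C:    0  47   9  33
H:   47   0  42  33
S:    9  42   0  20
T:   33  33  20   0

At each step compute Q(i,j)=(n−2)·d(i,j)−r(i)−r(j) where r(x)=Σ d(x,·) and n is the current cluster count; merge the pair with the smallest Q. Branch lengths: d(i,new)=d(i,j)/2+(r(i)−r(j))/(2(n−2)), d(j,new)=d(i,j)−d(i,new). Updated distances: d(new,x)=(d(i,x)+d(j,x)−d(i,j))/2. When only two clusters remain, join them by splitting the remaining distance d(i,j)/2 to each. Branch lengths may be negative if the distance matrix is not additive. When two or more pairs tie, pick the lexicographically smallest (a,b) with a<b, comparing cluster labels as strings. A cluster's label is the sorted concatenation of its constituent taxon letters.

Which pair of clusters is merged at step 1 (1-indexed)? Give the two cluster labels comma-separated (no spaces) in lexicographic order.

iteration 1: select C,S (d=9, Q=-142); attach at lengths (9, 0); label the merged cluster CS
  updated: d(CS,H)=40, d(CS,T)=22
iteration 2: select CS,H (d=40, Q=-95); attach at lengths (29/2, 51/2); label the merged cluster CHS
  updated: d(CHS,T)=15/2
iteration 3: select CHS,T (d=15/2); attach at lengths (15/4, 15/4); label the merged cluster CHST
final tree: (((C:9,S:0):29/2,H:51/2):15/4,T:15/4)
total length: 113/2

C,S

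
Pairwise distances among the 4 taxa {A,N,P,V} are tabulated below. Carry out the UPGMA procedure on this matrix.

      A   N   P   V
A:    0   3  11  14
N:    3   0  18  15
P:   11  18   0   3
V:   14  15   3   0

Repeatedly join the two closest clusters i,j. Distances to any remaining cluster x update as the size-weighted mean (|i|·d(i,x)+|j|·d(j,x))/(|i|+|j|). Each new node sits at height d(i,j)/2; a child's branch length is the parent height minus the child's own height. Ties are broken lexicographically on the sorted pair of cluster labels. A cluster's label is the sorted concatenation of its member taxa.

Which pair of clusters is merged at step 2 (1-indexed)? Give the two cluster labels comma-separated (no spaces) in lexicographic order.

step 1: merge (A,N) at d=3; branch lengths A→3/2, N→3/2; new cluster AN
  updated: d(AN,P)=29/2, d(AN,V)=29/2
step 2: merge (P,V) at d=3; branch lengths P→3/2, V→3/2; new cluster PV
  updated: d(AN,PV)=29/2
step 3: merge (AN,PV) at d=29/2; branch lengths AN→23/4, PV→23/4; new cluster ANPV
final tree: ((A:3/2,N:3/2):23/4,(P:3/2,V:3/2):23/4)
total length: 35/2

P,V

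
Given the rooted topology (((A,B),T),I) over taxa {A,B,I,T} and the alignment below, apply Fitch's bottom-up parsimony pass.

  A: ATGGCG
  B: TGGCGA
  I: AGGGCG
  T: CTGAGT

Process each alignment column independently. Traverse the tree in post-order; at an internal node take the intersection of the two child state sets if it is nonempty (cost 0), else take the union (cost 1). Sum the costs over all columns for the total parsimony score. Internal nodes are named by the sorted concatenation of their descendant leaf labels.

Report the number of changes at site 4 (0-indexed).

2

site 0, node AB: A={A} ∪ B={T} → {A,T} (+1)
site 0, node ABT: AB={A,T} ∪ T={C} → {A,C,T} (+1)
site 0, node ABIT: ABT={A,C,T} ∩ I={A} → {A} (+0)
site 1, node AB: A={T} ∪ B={G} → {G,T} (+1)
site 1, node ABT: AB={G,T} ∩ T={T} → {T} (+0)
site 1, node ABIT: ABT={T} ∪ I={G} → {G,T} (+1)
site 2, node AB: A={G} ∩ B={G} → {G} (+0)
site 2, node ABT: AB={G} ∩ T={G} → {G} (+0)
site 2, node ABIT: ABT={G} ∩ I={G} → {G} (+0)
site 3, node AB: A={G} ∪ B={C} → {C,G} (+1)
site 3, node ABT: AB={C,G} ∪ T={A} → {A,C,G} (+1)
site 3, node ABIT: ABT={A,C,G} ∩ I={G} → {G} (+0)
site 4, node AB: A={C} ∪ B={G} → {C,G} (+1)
site 4, node ABT: AB={C,G} ∩ T={G} → {G} (+0)
site 4, node ABIT: ABT={G} ∪ I={C} → {C,G} (+1)
site 5, node AB: A={G} ∪ B={A} → {A,G} (+1)
site 5, node ABT: AB={A,G} ∪ T={T} → {A,G,T} (+1)
site 5, node ABIT: ABT={A,G,T} ∩ I={G} → {G} (+0)
per-site changes: [2, 2, 0, 2, 2, 2]; total = 10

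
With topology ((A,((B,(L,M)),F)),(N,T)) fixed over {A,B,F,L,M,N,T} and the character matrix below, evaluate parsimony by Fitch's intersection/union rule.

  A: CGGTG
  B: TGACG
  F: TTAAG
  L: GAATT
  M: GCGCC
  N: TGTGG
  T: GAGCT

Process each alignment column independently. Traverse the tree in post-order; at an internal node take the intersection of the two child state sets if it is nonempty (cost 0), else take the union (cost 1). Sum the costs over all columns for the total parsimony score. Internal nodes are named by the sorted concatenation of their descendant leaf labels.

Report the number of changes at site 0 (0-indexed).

site 0, node LM: L={G} ∩ M={G} → {G} (+0)
site 0, node BLM: B={T} ∪ LM={G} → {G,T} (+1)
site 0, node BFLM: BLM={G,T} ∩ F={T} → {T} (+0)
site 0, node ABFLM: A={C} ∪ BFLM={T} → {C,T} (+1)
site 0, node NT: N={T} ∪ T={G} → {G,T} (+1)
site 0, node ABFLMNT: ABFLM={C,T} ∩ NT={G,T} → {T} (+0)
site 1, node LM: L={A} ∪ M={C} → {A,C} (+1)
site 1, node BLM: B={G} ∪ LM={A,C} → {A,C,G} (+1)
site 1, node BFLM: BLM={A,C,G} ∪ F={T} → {A,C,G,T} (+1)
site 1, node ABFLM: A={G} ∩ BFLM={A,C,G,T} → {G} (+0)
site 1, node NT: N={G} ∪ T={A} → {A,G} (+1)
site 1, node ABFLMNT: ABFLM={G} ∩ NT={A,G} → {G} (+0)
site 2, node LM: L={A} ∪ M={G} → {A,G} (+1)
site 2, node BLM: B={A} ∩ LM={A,G} → {A} (+0)
site 2, node BFLM: BLM={A} ∩ F={A} → {A} (+0)
site 2, node ABFLM: A={G} ∪ BFLM={A} → {A,G} (+1)
site 2, node NT: N={T} ∪ T={G} → {G,T} (+1)
site 2, node ABFLMNT: ABFLM={A,G} ∩ NT={G,T} → {G} (+0)
site 3, node LM: L={T} ∪ M={C} → {C,T} (+1)
site 3, node BLM: B={C} ∩ LM={C,T} → {C} (+0)
site 3, node BFLM: BLM={C} ∪ F={A} → {A,C} (+1)
site 3, node ABFLM: A={T} ∪ BFLM={A,C} → {A,C,T} (+1)
site 3, node NT: N={G} ∪ T={C} → {C,G} (+1)
site 3, node ABFLMNT: ABFLM={A,C,T} ∩ NT={C,G} → {C} (+0)
site 4, node LM: L={T} ∪ M={C} → {C,T} (+1)
site 4, node BLM: B={G} ∪ LM={C,T} → {C,G,T} (+1)
site 4, node BFLM: BLM={C,G,T} ∩ F={G} → {G} (+0)
site 4, node ABFLM: A={G} ∩ BFLM={G} → {G} (+0)
site 4, node NT: N={G} ∪ T={T} → {G,T} (+1)
site 4, node ABFLMNT: ABFLM={G} ∩ NT={G,T} → {G} (+0)
per-site changes: [3, 4, 3, 4, 3]; total = 17

3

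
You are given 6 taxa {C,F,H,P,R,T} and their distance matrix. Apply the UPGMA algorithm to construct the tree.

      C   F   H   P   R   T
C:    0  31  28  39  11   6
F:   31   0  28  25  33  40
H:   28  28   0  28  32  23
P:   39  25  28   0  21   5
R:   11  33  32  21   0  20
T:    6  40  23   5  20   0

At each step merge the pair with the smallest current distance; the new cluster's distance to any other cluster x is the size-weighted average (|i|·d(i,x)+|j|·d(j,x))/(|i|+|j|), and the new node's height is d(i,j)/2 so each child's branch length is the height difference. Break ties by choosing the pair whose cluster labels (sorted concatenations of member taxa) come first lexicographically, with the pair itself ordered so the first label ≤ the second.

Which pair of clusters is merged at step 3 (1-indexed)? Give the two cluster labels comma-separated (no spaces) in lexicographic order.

CR,PT

iteration 1: select P,T (d=5); attach at lengths (5/2, 5/2); label the merged cluster PT
  updated: d(C,PT)=45/2, d(F,PT)=65/2, d(H,PT)=51/2, d(PT,R)=41/2
iteration 2: select C,R (d=11); attach at lengths (11/2, 11/2); label the merged cluster CR
  updated: d(CR,F)=32, d(CR,H)=30, d(CR,PT)=43/2
iteration 3: select CR,PT (d=43/2); attach at lengths (21/4, 33/4); label the merged cluster CPRT
  updated: d(CPRT,F)=129/4, d(CPRT,H)=111/4
iteration 4: select CPRT,H (d=111/4); attach at lengths (25/8, 111/8); label the merged cluster CHPRT
  updated: d(CHPRT,F)=157/5
iteration 5: select CHPRT,F (d=157/5); attach at lengths (73/40, 157/10); label the merged cluster CFHPRT
final tree: ((((C:11/2,R:11/2):21/4,(P:5/2,T:5/2):33/4):25/8,H:111/8):73/40,F:157/10)
total length: 2561/40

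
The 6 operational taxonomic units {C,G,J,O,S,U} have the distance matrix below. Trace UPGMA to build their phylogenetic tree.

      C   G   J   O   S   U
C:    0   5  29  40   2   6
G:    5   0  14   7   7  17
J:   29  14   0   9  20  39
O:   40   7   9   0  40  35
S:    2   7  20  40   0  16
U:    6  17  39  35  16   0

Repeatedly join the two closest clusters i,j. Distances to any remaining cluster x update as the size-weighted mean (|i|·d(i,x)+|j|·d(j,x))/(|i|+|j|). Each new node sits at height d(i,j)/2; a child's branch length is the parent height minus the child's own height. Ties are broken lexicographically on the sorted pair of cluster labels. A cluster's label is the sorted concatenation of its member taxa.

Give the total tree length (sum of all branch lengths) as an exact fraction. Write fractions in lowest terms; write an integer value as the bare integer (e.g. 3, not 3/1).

step 1: merge (C,S) at d=2; branch lengths C→1, S→1; new cluster CS
  updated: d(CS,G)=6, d(CS,J)=49/2, d(CS,O)=40, d(CS,U)=11
step 2: merge (CS,G) at d=6; branch lengths CS→2, G→3; new cluster CGS
  updated: d(CGS,J)=21, d(CGS,O)=29, d(CGS,U)=13
step 3: merge (J,O) at d=9; branch lengths J→9/2, O→9/2; new cluster JO
  updated: d(CGS,JO)=25, d(JO,U)=37
step 4: merge (CGS,U) at d=13; branch lengths CGS→7/2, U→13/2; new cluster CGSU
  updated: d(CGSU,JO)=28
step 5: merge (CGSU,JO) at d=28; branch lengths CGSU→15/2, JO→19/2; new cluster CGJOSU
final tree: ((((C:1,S:1):2,G:3):7/2,U:13/2):15/2,(J:9/2,O:9/2):19/2)
total length: 43

43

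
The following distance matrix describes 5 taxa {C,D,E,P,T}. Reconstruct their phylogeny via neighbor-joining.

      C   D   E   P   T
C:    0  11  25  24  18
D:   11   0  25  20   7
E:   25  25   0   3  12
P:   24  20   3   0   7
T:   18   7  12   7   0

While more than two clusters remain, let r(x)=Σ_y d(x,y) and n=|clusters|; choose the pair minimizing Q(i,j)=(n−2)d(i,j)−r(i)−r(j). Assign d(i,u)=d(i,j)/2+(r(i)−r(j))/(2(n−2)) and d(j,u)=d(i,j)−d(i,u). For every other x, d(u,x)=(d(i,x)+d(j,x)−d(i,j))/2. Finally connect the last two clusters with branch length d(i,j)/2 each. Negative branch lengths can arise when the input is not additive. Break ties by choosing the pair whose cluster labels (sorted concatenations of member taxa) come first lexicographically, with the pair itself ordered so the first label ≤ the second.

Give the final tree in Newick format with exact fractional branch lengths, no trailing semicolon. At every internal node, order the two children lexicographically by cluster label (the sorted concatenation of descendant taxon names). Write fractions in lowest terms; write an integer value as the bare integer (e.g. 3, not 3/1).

step 1: merge (E,P) at d=3, Q=-110; branch lengths E→10/3, P→-1/3; new cluster EP
  updated: d(C,EP)=23, d(D,EP)=21, d(EP,T)=8
step 2: merge (C,D) at d=11, Q=-69; branch lengths C→35/4, D→9/4; new cluster CD
  updated: d(CD,EP)=33/2, d(CD,T)=7
step 3: merge (CD,EP) at d=33/2, Q=-63/2; branch lengths CD→31/4, EP→35/4; new cluster CDEP
  updated: d(CDEP,T)=-3/4
step 4: merge (CDEP,T) at d=-3/4; branch lengths CDEP→-3/8, T→-3/8; new cluster CDEPT
final tree: (((C:35/4,D:9/4):31/4,(E:10/3,P:-1/3):35/4):-3/8,T:-3/8)
total length: 119/4

(((C:35/4,D:9/4):31/4,(E:10/3,P:-1/3):35/4):-3/8,T:-3/8)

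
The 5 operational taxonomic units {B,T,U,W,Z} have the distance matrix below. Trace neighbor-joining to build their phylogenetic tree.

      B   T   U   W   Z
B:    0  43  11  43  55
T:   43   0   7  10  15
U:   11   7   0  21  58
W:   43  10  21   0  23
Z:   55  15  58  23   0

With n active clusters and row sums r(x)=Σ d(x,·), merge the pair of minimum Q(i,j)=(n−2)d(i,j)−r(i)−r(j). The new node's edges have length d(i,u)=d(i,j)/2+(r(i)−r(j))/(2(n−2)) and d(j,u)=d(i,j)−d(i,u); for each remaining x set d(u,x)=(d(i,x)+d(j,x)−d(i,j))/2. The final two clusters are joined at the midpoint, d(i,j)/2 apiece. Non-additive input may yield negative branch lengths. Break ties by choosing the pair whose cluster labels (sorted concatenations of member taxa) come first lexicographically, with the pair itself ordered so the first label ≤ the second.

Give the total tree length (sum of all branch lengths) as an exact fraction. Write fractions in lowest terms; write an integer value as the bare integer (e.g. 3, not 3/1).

iteration 1: select B,U (d=11, Q=-216); attach at lengths (44/3, -11/3); label the merged cluster BU
  updated: d(BU,T)=39/2, d(BU,W)=53/2, d(BU,Z)=51
iteration 2: select BU,W (d=53/2, Q=-207/2); attach at lengths (181/8, 31/8); label the merged cluster BUW
  updated: d(BUW,T)=3/2, d(BUW,Z)=95/4
iteration 3: select BUW,T (d=3/2, Q=-161/4); attach at lengths (41/8, -29/8); label the merged cluster BTUW
  updated: d(BTUW,Z)=149/8
iteration 4: select BTUW,Z (d=149/8); attach at lengths (149/16, 149/16); label the merged cluster BTUWZ
final tree: ((((B:44/3,U:-11/3):181/8,W:31/8):41/8,T:-29/8):149/16,Z:149/16)
total length: 461/8

461/8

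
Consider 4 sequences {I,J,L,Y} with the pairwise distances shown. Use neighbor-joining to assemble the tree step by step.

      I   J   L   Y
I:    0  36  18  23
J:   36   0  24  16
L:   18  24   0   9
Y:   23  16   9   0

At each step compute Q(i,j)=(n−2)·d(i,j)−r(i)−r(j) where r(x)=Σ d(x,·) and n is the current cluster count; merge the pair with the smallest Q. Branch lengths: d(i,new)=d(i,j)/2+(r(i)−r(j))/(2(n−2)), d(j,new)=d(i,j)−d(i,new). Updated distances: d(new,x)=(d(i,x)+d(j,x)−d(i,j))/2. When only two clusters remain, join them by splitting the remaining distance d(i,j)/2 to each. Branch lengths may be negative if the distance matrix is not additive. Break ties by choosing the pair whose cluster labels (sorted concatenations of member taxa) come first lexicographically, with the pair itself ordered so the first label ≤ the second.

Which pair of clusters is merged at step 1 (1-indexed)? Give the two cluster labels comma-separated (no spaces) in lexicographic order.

I,L

step 1: merge (I,L) at d=18, Q=-92; branch lengths I→31/2, L→5/2; new cluster IL
  updated: d(IL,J)=21, d(IL,Y)=7
step 2: merge (IL,J) at d=21, Q=-44; branch lengths IL→6, J→15; new cluster IJL
  updated: d(IJL,Y)=1
step 3: merge (IJL,Y) at d=1; branch lengths IJL→1/2, Y→1/2; new cluster IJLY
final tree: (((I:31/2,L:5/2):6,J:15):1/2,Y:1/2)
total length: 40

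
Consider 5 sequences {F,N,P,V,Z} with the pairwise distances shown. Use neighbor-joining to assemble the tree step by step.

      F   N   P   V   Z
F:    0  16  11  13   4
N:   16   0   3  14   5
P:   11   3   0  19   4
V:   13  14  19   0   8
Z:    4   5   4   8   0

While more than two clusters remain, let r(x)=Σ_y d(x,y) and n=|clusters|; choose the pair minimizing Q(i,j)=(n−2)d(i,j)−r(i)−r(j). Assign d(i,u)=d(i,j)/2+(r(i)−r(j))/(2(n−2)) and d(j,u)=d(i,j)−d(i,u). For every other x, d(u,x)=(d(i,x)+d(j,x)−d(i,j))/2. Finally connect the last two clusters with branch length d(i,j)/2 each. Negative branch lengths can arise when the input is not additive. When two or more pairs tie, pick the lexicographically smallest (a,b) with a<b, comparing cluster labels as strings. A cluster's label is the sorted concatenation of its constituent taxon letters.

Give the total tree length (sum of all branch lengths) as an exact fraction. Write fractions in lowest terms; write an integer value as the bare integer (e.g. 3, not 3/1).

83/4

iteration 1: select N,P (d=3, Q=-66); attach at lengths (5/3, 4/3); label the merged cluster NP
  updated: d(F,NP)=12, d(NP,V)=15, d(NP,Z)=3
iteration 2: select F,V (d=13, Q=-39); attach at lengths (19/4, 33/4); label the merged cluster FV
  updated: d(FV,NP)=7, d(FV,Z)=-1/2
iteration 3: select FV,NP (d=7, Q=-19/2); attach at lengths (7/4, 21/4); label the merged cluster FNPV
  updated: d(FNPV,Z)=-9/4
iteration 4: select FNPV,Z (d=-9/4); attach at lengths (-9/8, -9/8); label the merged cluster FNPVZ
final tree: (((F:19/4,V:33/4):7/4,(N:5/3,P:4/3):21/4):-9/8,Z:-9/8)
total length: 83/4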